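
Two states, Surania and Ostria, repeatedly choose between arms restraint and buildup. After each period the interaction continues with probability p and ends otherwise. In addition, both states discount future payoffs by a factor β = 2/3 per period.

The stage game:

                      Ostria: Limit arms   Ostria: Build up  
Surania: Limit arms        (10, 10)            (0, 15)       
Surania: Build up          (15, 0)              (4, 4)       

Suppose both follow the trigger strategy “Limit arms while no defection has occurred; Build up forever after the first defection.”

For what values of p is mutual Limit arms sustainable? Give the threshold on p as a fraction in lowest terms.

With continuation probability p and discount β, the effective per-period discount factor is βp.
Grim-trigger IC: βp ≥ (15−10)/(15−4) = 5/11.
So p ≥ (5/11)/(2/3) = 15/22.

15/22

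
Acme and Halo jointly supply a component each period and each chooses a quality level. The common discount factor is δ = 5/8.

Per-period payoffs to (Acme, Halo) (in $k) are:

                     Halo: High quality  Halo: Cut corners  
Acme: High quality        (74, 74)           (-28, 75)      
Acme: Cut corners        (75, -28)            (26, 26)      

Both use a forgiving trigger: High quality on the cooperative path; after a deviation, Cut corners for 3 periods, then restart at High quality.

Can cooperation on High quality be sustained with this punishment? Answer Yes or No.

Yes

Comparing payoff streams over the 4 periods until play realigns: cooperate → 74(1+δ+…+δ^3); deviate → 75 + 26(δ+…+δ^3).
Cooperation is sustained iff (74−26)(δ+…+δ^3) ≥ 75−74.
δ+…+δ^3 = 5/8·(1−(5/8)^3)/(1−5/8) = 1.2598, and (75−74)/(74−26) = 0.0208.
1.2598 ≥ 0.0208, so cooperation is sustainable.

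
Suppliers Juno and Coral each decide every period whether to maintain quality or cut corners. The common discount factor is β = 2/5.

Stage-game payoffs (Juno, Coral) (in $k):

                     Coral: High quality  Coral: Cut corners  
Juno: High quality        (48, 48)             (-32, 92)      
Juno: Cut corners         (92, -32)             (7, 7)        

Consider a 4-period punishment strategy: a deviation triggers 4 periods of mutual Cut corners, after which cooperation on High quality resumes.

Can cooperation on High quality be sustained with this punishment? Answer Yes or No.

No

Comparing payoff streams over the 5 periods until play realigns: cooperate → 48(1+β+…+β^4); deviate → 92 + 7(β+…+β^4).
Cooperation is sustained iff (48−7)(β+…+β^4) ≥ 92−48.
β+…+β^4 = 2/5·(1−(2/5)^4)/(1−2/5) = 0.6496, and (92−48)/(48−7) = 1.0732.
0.6496 < 1.0732, so cooperation is not sustainable.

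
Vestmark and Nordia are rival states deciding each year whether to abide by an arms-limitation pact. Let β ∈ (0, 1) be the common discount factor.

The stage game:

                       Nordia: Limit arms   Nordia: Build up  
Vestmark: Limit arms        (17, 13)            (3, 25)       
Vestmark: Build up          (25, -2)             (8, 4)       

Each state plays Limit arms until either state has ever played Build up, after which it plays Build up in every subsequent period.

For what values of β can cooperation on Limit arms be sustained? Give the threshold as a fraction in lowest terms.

Vestmark: cooperation gives 17 each period; deviation gives 25 once then 8 forever.
  17/(1−β) ≥ 25 + 8β/(1−β) ⇒ β ≥ 8/17.
Nordia: cooperation gives 13 each period; deviation gives 25 once then 4 forever.
  β ≥ 12/21 = 4/7.
Both must hold, so the binding constraint is Nordia's: β ≥ 4/7.

4/7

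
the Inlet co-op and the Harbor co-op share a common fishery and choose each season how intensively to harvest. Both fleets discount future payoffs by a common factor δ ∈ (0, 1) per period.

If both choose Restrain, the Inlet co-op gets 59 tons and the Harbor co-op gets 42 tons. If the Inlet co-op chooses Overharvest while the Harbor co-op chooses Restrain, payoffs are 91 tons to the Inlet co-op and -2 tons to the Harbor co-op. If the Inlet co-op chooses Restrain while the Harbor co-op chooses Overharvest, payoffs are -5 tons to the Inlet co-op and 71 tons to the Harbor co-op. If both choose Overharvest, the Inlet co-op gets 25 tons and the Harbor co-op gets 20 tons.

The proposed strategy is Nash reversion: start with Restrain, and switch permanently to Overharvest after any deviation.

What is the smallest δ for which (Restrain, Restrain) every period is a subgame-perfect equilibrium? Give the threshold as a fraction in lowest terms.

the Inlet co-op: cooperation gives 59 each period; deviation gives 91 once then 25 forever.
  59/(1−δ) ≥ 91 + 25δ/(1−δ) ⇒ δ ≥ 32/66 = 16/33.
the Harbor co-op: cooperation gives 42 each period; deviation gives 71 once then 20 forever.
  δ ≥ 29/51.
Both must hold, so the binding constraint is the Harbor co-op's: δ ≥ 29/51.

29/51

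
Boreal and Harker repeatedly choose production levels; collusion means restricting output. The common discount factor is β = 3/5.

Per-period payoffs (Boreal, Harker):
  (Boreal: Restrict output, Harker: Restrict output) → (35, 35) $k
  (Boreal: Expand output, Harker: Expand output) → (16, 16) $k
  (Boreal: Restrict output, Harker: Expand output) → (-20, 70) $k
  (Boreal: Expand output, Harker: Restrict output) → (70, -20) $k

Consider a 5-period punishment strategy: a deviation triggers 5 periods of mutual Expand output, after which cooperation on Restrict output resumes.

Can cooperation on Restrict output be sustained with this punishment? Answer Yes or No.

No

IC: β+…+β^5 ≥ (70−35)/(35−16) = 35/19.
At β = 3/5: partial sum = 1.3834 < 1.8421. Cooperation not sustainable.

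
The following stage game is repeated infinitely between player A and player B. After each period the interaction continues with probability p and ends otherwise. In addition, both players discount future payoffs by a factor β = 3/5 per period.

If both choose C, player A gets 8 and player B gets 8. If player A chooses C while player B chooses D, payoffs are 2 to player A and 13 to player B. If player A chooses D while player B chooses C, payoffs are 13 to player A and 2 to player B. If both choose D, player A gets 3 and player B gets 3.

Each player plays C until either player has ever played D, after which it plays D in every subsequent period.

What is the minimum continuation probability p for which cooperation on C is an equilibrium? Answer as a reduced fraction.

5/6

Expected continuation weight on next period's payoff is β·p = 3/5·p, which plays the role of the discount factor.
Cooperation requires 3/5·p ≥ (13−8)/(13−3) = 1/2, hence p ≥ 5/6.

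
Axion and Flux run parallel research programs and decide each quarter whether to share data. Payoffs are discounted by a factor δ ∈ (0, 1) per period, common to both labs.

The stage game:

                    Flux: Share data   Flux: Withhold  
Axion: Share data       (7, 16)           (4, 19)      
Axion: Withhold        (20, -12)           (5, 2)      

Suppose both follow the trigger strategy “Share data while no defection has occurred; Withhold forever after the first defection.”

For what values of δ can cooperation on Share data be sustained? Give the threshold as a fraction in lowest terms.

13/15

Axion: cooperation gives 7 each period; deviation gives 20 once then 5 forever.
  7/(1−δ) ≥ 20 + 5δ/(1−δ) ⇒ δ ≥ 13/15.
Flux: cooperation gives 16 each period; deviation gives 19 once then 2 forever.
  δ ≥ 3/17.
Both must hold, so the binding constraint is Axion's: δ ≥ 13/15.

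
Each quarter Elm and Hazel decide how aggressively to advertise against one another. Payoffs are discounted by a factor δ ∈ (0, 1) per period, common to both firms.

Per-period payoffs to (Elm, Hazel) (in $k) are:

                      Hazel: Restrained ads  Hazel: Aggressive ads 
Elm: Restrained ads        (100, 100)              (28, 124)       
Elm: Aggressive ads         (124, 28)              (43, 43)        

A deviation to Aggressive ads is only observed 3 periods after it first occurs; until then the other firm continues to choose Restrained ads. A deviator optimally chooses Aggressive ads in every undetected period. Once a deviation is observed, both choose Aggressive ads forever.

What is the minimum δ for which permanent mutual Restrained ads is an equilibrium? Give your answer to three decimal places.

0.667

Deviating for the 3 undetected periods gains 124−100 = 24 per period over cooperation, then loses 100−43 = 57 per period forever once punishment starts.
Gain: 24(1 + δ + … + δ^2); loss: 57·δ^3/(1−δ).
No profitable deviation ⇔ 24(1−δ^3) ≤ 57·δ^3, i.e. δ^3 ≥ 24/(24+57) = 8/27.
Hence δ ≥ (8/27)^(1/3) ≈ 0.667.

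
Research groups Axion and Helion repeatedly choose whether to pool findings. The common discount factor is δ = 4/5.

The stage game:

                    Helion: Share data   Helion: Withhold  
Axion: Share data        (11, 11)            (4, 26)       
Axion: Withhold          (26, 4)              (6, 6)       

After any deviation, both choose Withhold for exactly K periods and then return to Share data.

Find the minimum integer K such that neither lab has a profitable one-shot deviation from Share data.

7

No profitable deviation requires (11−6)(δ+…+δ^K) ≥ 26−11, i.e. δ+…+δ^K ≥ 3 ≈ 3.0000.
With δ = 4/5, the partial sums are K=1: 0.8000, K=2: 1.4400, …, K=5: 2.6893, K=6: 2.9514, K=7: 3.1611.
K = 7 is the first length at which the sum reaches 3.0000.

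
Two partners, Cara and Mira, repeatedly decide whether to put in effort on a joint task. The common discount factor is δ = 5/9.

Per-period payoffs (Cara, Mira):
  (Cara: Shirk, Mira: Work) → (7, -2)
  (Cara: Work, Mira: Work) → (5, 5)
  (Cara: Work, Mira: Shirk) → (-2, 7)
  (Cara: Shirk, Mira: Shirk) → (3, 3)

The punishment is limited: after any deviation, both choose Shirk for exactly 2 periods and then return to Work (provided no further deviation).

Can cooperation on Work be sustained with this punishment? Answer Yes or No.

No

A one-shot deviation gives 7 now, then 3 for 2 periods, then back to 5.
Gain from deviating: (7−5) today; loss: (5−3) in each of the next 2 periods.
No-deviation condition: (5−3)(δ+…+δ^2) ≥ 7−5, i.e. δ+…+δ^2 ≥ 1.
At δ = 5/9: δ+…+δ^2 = 0.8642 < 1.0000.
So cooperation is not sustainable.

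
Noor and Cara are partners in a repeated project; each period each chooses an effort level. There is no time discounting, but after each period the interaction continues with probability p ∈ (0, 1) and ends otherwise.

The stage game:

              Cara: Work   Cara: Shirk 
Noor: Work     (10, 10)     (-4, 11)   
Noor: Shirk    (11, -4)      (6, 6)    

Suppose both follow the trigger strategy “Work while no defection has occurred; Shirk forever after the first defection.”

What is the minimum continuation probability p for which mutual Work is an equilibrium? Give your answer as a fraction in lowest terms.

Expected cooperation value is 10 + p·10 + p²·10 + … = 10/(1−p); deviation gives 11 + p·6/(1−p).
10 ≥ 11(1−p) + 6p ⇒ 5p ≥ 1 ⇒ p ≥ 1/5.

1/5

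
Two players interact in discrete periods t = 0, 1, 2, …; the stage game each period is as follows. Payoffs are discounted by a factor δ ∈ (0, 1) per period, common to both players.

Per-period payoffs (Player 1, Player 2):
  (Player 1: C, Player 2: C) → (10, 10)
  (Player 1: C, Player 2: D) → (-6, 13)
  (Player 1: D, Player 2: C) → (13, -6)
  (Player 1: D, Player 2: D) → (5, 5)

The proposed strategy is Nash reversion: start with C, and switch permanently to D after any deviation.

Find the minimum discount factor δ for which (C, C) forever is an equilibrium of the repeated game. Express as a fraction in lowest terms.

3/8

Cooperation forever yields 10 each period: 10/(1−δ).
Deviating yields 13 once, then 5 forever: 13 + 5δ/(1−δ).
No profitable deviation requires 10/(1−δ) ≥ 13 + 5δ/(1−δ).
Multiplying by (1−δ): 10 ≥ 13(1−δ) + 5δ = 13 − 8δ.
So 8δ ≥ 3, i.e. δ ≥ 3/8.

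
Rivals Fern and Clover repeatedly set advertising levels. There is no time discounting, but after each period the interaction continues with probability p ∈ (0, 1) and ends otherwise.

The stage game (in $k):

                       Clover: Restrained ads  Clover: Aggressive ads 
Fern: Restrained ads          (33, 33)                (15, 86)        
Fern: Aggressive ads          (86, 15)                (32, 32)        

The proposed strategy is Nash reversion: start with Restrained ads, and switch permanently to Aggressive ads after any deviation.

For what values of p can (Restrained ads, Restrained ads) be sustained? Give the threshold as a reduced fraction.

53/54

Expected cooperation value is 33 + p·33 + p²·33 + … = 33/(1−p); deviation gives 86 + p·32/(1−p).
33 ≥ 86(1−p) + 32p ⇒ 54p ≥ 53 ⇒ p ≥ 53/54.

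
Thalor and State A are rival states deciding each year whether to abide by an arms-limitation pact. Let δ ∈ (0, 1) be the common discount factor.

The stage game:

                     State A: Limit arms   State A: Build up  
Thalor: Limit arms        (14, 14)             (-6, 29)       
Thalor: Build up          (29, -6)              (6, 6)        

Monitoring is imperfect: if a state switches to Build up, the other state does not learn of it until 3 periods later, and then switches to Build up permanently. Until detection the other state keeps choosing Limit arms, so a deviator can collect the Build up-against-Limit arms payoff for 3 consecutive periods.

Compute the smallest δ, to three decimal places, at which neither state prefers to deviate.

A deviator earns 29 for 3 periods, then 6 forever; cooperating earns 14 forever. Multiplying the IC by (1−δ):
14 ≥ 29(1−δ^3) + 6δ^3, so 23·δ^3 ≥ 15 and δ^3 ≥ 15/23.
δ ≥ (15/23)^(1/3) ≈ 0.867.

0.867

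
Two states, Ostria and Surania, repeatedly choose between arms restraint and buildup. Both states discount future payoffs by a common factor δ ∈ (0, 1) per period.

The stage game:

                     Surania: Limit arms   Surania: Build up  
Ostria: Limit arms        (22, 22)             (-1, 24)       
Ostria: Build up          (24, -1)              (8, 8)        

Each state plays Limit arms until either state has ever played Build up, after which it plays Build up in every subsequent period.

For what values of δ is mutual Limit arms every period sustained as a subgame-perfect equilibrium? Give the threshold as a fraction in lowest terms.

1/8

One-period gain from deviating is 24 − 22 = 2. The loss is 22 − 8 = 14 in every subsequent period, with present value 14·δ/(1−δ).
Deviation is unprofitable when 14·δ/(1−δ) ≥ 2, i.e. δ/(1−δ) ≥ 1/7.
Equivalently δ ≥ 2/(2+14) = 1/8.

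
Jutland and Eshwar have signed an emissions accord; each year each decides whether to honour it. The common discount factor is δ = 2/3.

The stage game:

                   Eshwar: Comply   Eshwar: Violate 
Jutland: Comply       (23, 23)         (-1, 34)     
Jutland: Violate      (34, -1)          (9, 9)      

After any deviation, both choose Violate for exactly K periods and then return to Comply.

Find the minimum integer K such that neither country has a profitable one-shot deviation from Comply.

2

Need Σ_{k=1}^{K} δ^k ≥ (34−23)/(23−9) = 0.7857 at δ = 2/3.
At K = 1 the sum is 0.6667 < 0.7857; at K = 2 it is 1.1111 ≥ 0.7857.
So the minimum punishment length is K = 2.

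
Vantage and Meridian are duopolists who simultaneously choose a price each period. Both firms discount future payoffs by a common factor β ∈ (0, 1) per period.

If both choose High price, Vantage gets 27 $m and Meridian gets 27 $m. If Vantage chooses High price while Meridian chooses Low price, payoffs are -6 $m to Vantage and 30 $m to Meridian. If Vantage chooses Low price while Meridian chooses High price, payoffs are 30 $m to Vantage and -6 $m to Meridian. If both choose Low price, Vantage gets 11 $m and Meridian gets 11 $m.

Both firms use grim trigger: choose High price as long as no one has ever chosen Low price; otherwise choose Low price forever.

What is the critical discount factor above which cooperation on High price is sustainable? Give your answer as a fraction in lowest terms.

27/(1−β) ≥ 30 + 11β/(1−β)
27 ≥ 30 − 19β
β ≥ 3/19.

3/19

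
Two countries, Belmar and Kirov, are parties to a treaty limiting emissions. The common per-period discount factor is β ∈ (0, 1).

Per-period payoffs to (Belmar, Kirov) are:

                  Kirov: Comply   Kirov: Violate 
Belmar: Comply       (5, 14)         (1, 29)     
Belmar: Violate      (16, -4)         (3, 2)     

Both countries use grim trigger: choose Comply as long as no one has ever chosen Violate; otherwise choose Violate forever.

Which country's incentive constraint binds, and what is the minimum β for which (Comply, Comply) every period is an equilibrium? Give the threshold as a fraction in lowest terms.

Belmar: cooperation gives 5 each period; deviation gives 16 once then 3 forever.
  5/(1−β) ≥ 16 + 3β/(1−β) ⇒ β ≥ 11/13.
Kirov: cooperation gives 14 each period; deviation gives 29 once then 2 forever.
  β ≥ 15/27 = 5/9.
Both must hold, so the binding constraint is Belmar's: β ≥ 11/13.

Belmar; β ≥ 11/13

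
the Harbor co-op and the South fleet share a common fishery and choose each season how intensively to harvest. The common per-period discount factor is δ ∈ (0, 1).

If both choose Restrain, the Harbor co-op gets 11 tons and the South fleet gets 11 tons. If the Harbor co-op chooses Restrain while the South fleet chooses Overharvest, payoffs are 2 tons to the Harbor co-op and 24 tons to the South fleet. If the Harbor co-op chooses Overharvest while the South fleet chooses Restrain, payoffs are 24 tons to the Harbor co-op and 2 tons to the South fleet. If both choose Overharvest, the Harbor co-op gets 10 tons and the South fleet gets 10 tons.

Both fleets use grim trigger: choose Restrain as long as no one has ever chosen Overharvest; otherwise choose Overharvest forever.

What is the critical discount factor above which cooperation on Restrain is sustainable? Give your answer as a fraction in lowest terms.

Cooperation forever yields 11 each period: 11/(1−δ).
Deviating yields 24 once, then 10 forever: 24 + 10δ/(1−δ).
No profitable deviation requires 11/(1−δ) ≥ 24 + 10δ/(1−δ).
Multiplying by (1−δ): 11 ≥ 24(1−δ) + 10δ = 24 − 14δ.
So 14δ ≥ 13, i.e. δ ≥ 13/14.

13/14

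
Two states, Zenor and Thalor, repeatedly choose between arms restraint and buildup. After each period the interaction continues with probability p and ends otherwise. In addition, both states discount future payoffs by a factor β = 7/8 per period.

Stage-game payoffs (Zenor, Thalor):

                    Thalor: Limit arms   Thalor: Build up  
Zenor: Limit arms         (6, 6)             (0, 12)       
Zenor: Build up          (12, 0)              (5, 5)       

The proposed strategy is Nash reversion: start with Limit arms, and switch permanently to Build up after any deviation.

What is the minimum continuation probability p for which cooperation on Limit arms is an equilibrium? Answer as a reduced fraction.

48/49

Expected continuation weight on next period's payoff is β·p = 7/8·p, which plays the role of the discount factor.
Cooperation requires 7/8·p ≥ (12−6)/(12−5) = 6/7, hence p ≥ 48/49.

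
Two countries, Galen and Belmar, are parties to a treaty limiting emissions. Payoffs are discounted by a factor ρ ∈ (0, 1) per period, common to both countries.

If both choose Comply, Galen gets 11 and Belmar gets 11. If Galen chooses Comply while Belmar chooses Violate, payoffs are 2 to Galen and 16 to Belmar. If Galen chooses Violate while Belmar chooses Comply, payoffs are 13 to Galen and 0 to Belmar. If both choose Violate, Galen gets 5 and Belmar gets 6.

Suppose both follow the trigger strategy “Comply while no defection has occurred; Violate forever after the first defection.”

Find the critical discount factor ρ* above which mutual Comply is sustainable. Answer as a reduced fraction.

Galen's threshold: (13−11)/(13−5) = 1/4.
Belmar's threshold: (16−11)/(16−6) = 1/2.
1/4 < 1/2, so Belmar binds and ρ* = 1/2.

1/2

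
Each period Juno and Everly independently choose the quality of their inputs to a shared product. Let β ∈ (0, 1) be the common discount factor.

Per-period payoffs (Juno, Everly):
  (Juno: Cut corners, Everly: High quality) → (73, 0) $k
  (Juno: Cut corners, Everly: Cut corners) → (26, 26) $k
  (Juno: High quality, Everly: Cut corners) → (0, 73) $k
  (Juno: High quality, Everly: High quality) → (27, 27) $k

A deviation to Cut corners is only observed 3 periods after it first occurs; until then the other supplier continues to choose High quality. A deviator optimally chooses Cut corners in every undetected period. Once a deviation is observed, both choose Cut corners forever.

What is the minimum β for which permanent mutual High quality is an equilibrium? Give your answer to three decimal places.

0.993

The best deviation is to choose Cut corners for all 3 undetected periods, earning 73 each, then 26 forever once detected.
Deviation value: 73(1−β^3)/(1−β) + 26β^3/(1−β); cooperation value: 27/(1−β).
IC: 27 ≥ 73(1−β^3) + 26β^3 = 73 − 47β^3.
So β^3 ≥ 46/47, giving β ≥ (46/47)^(1/3) ≈ 0.993.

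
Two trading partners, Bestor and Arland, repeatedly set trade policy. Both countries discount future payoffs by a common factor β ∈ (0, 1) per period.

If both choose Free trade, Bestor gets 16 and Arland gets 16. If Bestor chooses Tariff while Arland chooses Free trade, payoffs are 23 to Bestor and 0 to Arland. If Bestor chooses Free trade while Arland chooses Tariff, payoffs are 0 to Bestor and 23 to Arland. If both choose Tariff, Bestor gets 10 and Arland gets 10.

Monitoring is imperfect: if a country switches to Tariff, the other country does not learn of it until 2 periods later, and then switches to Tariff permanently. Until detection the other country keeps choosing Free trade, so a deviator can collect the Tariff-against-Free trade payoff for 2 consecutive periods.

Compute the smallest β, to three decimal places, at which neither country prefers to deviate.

A deviator earns 23 for 2 periods, then 10 forever; cooperating earns 16 forever. Multiplying the IC by (1−β):
16 ≥ 23(1−β^2) + 10β^2, so 13·β^2 ≥ 7 and β^2 ≥ 7/13.
β ≥ (7/13)^(1/2) ≈ 0.734.

0.734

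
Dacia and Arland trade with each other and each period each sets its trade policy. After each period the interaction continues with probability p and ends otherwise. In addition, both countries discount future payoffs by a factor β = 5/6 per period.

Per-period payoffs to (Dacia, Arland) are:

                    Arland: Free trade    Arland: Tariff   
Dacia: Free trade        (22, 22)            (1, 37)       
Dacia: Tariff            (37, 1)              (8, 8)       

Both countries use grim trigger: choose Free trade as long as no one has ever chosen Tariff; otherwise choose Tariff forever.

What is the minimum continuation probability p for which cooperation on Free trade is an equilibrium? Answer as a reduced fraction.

18/29

Expected continuation weight on next period's payoff is β·p = 5/6·p, which plays the role of the discount factor.
Cooperation requires 5/6·p ≥ (37−22)/(37−8) = 15/29, hence p ≥ 18/29.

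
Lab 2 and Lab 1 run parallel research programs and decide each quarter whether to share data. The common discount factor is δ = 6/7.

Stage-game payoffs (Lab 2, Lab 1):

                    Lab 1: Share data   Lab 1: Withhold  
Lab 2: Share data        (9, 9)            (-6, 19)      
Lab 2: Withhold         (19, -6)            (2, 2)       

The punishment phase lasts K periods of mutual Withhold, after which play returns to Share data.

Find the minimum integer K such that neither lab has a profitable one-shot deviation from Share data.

Need Σ_{k=1}^{K} δ^k ≥ (19−9)/(9−2) = 1.4286 at δ = 6/7.
At K = 1 the sum is 0.8571 < 1.4286; at K = 2 it is 1.5918 ≥ 1.4286.
So the minimum punishment length is K = 2.

2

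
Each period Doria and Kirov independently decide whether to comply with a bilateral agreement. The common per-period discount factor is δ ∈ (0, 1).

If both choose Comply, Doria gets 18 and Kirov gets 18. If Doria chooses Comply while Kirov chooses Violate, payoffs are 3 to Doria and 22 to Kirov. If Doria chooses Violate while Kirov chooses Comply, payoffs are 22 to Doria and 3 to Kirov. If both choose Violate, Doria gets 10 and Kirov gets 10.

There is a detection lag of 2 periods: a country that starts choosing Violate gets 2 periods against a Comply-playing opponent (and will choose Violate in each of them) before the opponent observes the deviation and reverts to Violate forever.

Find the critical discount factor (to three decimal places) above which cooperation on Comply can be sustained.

Deviating for the 2 undetected periods gains 22−18 = 4 per period over cooperation, then loses 18−10 = 8 per period forever once punishment starts.
Gain: 4(1 + δ + … + δ^1); loss: 8·δ^2/(1−δ).
No profitable deviation ⇔ 4(1−δ^2) ≤ 8·δ^2, i.e. δ^2 ≥ 4/(4+8) = 1/3.
Hence δ ≥ (1/3)^(1/2) ≈ 0.577.

0.577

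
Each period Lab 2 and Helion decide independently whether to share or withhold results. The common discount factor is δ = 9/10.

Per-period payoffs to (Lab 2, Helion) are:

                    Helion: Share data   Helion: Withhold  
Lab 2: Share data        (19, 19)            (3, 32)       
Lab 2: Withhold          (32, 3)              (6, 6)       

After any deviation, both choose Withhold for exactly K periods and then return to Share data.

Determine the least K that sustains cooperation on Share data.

2

IC: δ(1−δ^K)/(1−δ) ≥ (32−19)/(19−6) = 1.
With δ = 9/10: need 1 − δ^K ≥ 1·(1−9/10)/(9/10), i.e. δ^K ≤ 0.8889.
Since (9/10)^1 = 0.9000 and (9/10)^2 = 0.8100, the smallest such K is 2.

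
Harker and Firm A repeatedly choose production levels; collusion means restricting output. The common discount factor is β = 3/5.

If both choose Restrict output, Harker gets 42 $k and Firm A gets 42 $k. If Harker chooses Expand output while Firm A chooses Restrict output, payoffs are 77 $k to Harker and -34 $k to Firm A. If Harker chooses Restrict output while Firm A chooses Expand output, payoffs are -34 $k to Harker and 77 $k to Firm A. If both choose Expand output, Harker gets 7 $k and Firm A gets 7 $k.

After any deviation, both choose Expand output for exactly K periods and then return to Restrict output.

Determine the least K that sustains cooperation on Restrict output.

3

IC: β(1−β^K)/(1−β) ≥ (77−42)/(42−7) = 1.
With β = 3/5: need 1 − β^K ≥ 1·(1−3/5)/(3/5), i.e. β^K ≤ 0.3333.
Since (3/5)^2 = 0.3600 and (3/5)^3 = 0.2160, the smallest such K is 3.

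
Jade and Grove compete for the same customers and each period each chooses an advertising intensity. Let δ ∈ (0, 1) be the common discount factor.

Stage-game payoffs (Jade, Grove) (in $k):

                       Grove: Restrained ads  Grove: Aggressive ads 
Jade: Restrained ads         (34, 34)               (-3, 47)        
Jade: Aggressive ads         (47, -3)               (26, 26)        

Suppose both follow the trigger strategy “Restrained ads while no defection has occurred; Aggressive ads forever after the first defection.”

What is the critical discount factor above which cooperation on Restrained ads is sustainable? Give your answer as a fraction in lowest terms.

Under grim trigger the critical discount factor is (T−C)/(T−P) with T = 47, C = 34, P = 26.
δ* = (47−34)/(47−26) = 13/21.

13/21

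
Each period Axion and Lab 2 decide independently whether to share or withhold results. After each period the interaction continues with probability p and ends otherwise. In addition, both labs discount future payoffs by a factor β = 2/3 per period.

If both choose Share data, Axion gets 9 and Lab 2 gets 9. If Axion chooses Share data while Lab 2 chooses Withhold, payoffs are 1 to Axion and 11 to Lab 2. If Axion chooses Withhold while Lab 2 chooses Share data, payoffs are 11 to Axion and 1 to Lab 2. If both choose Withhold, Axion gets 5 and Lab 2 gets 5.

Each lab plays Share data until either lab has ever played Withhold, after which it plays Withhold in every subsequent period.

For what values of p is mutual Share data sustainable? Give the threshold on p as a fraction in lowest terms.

1/2

With continuation probability p and discount β, the effective per-period discount factor is βp.
Grim-trigger IC: βp ≥ (11−9)/(11−5) = 1/3.
So p ≥ (1/3)/(2/3) = 1/2.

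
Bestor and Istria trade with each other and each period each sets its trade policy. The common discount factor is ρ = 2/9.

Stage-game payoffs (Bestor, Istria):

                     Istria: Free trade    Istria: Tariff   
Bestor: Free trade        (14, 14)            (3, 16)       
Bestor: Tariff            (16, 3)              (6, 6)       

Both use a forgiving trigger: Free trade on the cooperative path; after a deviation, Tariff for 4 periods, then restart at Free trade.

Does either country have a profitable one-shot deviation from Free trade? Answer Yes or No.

No

Comparing payoff streams over the 5 periods until play realigns: cooperate → 14(1+ρ+…+ρ^4); deviate → 16 + 6(ρ+…+ρ^4).
Cooperation is sustained iff (14−6)(ρ+…+ρ^4) ≥ 16−14.
ρ+…+ρ^4 = 2/9·(1−(2/9)^4)/(1−2/9) = 0.2850, and (16−14)/(14−6) = 0.2500.
0.2850 ≥ 0.2500, so cooperation is sustainable.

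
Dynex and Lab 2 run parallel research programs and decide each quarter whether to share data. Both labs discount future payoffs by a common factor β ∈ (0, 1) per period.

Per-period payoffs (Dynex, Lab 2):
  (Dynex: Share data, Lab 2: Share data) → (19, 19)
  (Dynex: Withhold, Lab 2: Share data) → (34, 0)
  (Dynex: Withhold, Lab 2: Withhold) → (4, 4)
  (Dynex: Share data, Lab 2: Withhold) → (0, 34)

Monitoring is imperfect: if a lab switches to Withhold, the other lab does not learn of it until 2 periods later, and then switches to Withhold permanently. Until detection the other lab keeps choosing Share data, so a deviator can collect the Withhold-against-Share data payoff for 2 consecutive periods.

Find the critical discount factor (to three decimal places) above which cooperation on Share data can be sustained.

Deviating for the 2 undetected periods gains 34−19 = 15 per period over cooperation, then loses 19−4 = 15 per period forever once punishment starts.
Gain: 15(1 + β + … + β^1); loss: 15·β^2/(1−β).
No profitable deviation ⇔ 15(1−β^2) ≤ 15·β^2, i.e. β^2 ≥ 15/(15+15) = 1/2.
Hence β ≥ (1/2)^(1/2) ≈ 0.707.

0.707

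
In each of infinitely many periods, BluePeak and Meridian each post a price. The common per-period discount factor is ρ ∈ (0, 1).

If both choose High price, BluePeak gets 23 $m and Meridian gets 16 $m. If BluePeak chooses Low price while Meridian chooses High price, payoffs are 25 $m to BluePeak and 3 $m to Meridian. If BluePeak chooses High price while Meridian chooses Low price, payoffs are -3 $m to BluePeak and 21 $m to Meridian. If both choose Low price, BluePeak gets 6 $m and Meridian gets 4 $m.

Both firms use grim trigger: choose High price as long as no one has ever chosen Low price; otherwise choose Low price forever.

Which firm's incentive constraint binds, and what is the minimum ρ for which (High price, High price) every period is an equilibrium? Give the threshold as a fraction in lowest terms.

BluePeak: cooperation gives 23 each period; deviation gives 25 once then 6 forever.
  23/(1−ρ) ≥ 25 + 6ρ/(1−ρ) ⇒ ρ ≥ 2/19.
Meridian: cooperation gives 16 each period; deviation gives 21 once then 4 forever.
  ρ ≥ 5/17.
Both must hold, so the binding constraint is Meridian's: ρ ≥ 5/17.

Meridian; ρ ≥ 5/17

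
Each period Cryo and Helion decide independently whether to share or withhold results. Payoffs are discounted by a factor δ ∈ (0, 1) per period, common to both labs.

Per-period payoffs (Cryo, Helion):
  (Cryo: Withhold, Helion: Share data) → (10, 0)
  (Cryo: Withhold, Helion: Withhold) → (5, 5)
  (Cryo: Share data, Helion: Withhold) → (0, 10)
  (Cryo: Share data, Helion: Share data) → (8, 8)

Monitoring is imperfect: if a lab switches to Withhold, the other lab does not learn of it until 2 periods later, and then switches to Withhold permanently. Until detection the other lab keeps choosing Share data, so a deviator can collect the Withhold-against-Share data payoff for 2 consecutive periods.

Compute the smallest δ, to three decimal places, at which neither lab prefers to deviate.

A deviator earns 10 for 2 periods, then 5 forever; cooperating earns 8 forever. Multiplying the IC by (1−δ):
8 ≥ 10(1−δ^2) + 5δ^2, so 5·δ^2 ≥ 2 and δ^2 ≥ 2/5.
δ ≥ (2/5)^(1/2) ≈ 0.632.

0.632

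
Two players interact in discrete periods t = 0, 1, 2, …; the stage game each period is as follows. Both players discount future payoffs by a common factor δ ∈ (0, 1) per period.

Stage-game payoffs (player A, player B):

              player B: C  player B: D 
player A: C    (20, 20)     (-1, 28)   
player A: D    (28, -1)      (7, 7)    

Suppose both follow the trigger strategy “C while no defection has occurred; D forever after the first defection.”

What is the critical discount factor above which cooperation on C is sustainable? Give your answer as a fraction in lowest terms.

20/(1−δ) ≥ 28 + 7δ/(1−δ)
20 ≥ 28 − 21δ
δ ≥ 8/21.

8/21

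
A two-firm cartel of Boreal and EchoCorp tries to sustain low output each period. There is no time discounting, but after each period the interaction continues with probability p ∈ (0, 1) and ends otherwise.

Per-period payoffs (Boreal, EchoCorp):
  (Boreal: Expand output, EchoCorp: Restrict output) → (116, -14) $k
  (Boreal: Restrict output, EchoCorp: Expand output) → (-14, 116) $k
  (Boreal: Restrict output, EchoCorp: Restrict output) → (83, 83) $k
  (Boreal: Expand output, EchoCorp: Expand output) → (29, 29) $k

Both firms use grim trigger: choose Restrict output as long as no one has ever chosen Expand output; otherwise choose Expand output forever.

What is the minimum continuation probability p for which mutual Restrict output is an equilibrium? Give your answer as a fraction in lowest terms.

With no time discounting, the continuation probability p plays the role of the discount factor.
Grim-trigger IC: 83/(1−p) ≥ 116 + 29p/(1−p) ⇒ p ≥ (116−83)/(116−29) = 11/29.

11/29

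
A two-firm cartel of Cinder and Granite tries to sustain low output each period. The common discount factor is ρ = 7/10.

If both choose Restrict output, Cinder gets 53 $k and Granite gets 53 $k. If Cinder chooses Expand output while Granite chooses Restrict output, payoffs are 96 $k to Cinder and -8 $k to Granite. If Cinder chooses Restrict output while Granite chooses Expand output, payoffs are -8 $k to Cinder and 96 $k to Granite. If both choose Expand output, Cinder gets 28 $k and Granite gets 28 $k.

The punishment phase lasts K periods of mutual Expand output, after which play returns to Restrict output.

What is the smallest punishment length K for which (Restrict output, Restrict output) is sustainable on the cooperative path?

Need Σ_{k=1}^{K} ρ^k ≥ (96−53)/(53−28) = 1.7200 at ρ = 7/10.
At K = 3 the sum is 1.5330 < 1.7200; at K = 4 it is 1.7731 ≥ 1.7200.
So the minimum punishment length is K = 4.

4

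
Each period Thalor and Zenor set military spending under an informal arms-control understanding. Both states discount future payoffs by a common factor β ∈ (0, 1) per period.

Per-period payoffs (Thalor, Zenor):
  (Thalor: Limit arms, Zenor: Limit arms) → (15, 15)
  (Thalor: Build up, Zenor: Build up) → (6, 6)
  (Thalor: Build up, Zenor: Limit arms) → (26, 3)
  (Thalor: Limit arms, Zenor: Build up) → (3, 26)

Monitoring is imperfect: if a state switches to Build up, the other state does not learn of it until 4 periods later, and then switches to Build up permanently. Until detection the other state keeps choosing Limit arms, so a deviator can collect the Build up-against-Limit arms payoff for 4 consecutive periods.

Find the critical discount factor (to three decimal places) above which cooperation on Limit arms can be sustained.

0.861

The best deviation is to choose Build up for all 4 undetected periods, earning 26 each, then 6 forever once detected.
Deviation value: 26(1−β^4)/(1−β) + 6β^4/(1−β); cooperation value: 15/(1−β).
IC: 15 ≥ 26(1−β^4) + 6β^4 = 26 − 20β^4.
So β^4 ≥ 11/20, giving β ≥ (11/20)^(1/4) ≈ 0.861.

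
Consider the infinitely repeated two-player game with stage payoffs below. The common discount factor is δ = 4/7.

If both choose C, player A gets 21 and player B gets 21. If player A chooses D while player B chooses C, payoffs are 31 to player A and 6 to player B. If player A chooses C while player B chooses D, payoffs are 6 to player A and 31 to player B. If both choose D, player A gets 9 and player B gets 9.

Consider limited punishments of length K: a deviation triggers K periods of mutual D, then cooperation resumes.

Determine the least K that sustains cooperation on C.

2

No profitable deviation requires (21−9)(δ+…+δ^K) ≥ 31−21, i.e. δ+…+δ^K ≥ 5/6 ≈ 0.8333.
With δ = 4/7, the partial sums are K=1: 0.5714, K=2: 0.8980.
K = 2 is the first length at which the sum reaches 0.8333.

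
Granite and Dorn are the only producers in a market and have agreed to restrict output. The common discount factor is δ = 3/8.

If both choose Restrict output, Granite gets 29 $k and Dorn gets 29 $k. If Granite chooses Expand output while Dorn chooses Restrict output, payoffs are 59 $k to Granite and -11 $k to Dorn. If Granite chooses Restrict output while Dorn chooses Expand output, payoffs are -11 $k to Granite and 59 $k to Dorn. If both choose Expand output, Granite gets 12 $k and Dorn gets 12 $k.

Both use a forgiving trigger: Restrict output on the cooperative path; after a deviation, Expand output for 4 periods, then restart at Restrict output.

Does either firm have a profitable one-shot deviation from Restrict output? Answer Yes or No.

Yes

Comparing payoff streams over the 5 periods until play realigns: cooperate → 29(1+δ+…+δ^4); deviate → 59 + 12(δ+…+δ^4).
Cooperation is sustained iff (29−12)(δ+…+δ^4) ≥ 59−29.
δ+…+δ^4 = 3/8·(1−(3/8)^4)/(1−3/8) = 0.5881, and (59−29)/(29−12) = 1.7647.
0.5881 < 1.7647, so cooperation is not sustainable.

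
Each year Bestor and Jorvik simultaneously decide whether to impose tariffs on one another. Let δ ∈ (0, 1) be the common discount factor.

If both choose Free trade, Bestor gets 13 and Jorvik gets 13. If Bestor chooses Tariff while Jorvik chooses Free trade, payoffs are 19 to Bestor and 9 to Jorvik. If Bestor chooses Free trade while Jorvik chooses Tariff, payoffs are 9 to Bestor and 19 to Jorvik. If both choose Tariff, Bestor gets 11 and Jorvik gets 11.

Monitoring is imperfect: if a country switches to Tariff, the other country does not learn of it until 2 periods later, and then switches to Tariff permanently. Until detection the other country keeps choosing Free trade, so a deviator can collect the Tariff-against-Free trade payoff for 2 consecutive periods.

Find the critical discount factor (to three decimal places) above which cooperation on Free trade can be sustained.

0.866

A deviator earns 19 for 2 periods, then 11 forever; cooperating earns 13 forever. Multiplying the IC by (1−δ):
13 ≥ 19(1−δ^2) + 11δ^2, so 8·δ^2 ≥ 6 and δ^2 ≥ 3/4.
δ ≥ (3/4)^(1/2) ≈ 0.866.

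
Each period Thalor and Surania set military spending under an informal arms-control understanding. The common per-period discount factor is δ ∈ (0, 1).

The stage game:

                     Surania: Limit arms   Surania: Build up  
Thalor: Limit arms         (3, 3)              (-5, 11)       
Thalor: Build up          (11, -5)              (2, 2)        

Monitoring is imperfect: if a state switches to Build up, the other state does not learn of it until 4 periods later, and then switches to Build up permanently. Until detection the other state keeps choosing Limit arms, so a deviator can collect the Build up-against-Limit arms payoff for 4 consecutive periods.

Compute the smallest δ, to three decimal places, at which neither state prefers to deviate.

Deviating for the 4 undetected periods gains 11−3 = 8 per period over cooperation, then loses 3−2 = 1 per period forever once punishment starts.
Gain: 8(1 + δ + … + δ^3); loss: 1·δ^4/(1−δ).
No profitable deviation ⇔ 8(1−δ^4) ≤ 1·δ^4, i.e. δ^4 ≥ 8/(8+1) = 8/9.
Hence δ ≥ (8/9)^(1/4) ≈ 0.971.

0.971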